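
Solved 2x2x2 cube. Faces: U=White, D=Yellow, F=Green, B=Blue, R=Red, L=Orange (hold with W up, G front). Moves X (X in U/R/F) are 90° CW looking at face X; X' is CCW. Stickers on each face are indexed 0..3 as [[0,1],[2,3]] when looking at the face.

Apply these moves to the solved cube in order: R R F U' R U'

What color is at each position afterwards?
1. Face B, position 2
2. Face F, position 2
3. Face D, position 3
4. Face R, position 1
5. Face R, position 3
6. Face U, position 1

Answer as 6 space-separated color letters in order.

After move 1 (R): R=RRRR U=WGWG F=GYGY D=YBYB B=WBWB
After move 2 (R): R=RRRR U=WYWY F=GBGB D=YWYW B=GBGB
After move 3 (F): F=GGBB U=WYOO R=WRYR D=RRYW L=OYOW
After move 4 (U'): U=YOWO F=OYBB R=GGYR B=WRGB L=GBOW
After move 5 (R): R=YGRG U=YYWB F=ORBW D=RGYW B=OROB
After move 6 (U'): U=YBYW F=GBBW R=ORRG B=YGOB L=OROW
Query 1: B[2] = O
Query 2: F[2] = B
Query 3: D[3] = W
Query 4: R[1] = R
Query 5: R[3] = G
Query 6: U[1] = B

Answer: O B W R G B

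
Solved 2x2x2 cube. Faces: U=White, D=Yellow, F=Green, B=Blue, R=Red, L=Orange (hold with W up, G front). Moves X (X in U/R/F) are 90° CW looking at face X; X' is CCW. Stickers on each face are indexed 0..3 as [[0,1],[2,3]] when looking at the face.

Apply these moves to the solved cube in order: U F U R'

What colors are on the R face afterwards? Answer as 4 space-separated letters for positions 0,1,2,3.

After move 1 (U): U=WWWW F=RRGG R=BBRR B=OOBB L=GGOO
After move 2 (F): F=GRGR U=WWOG R=WBWR D=RBYY L=GYOY
After move 3 (U): U=OWGW F=WBGR R=OOWR B=GYBB L=GROY
After move 4 (R'): R=OROW U=OBGG F=WWGW D=RBYR B=YYBB
Query: R face = OROW

Answer: O R O W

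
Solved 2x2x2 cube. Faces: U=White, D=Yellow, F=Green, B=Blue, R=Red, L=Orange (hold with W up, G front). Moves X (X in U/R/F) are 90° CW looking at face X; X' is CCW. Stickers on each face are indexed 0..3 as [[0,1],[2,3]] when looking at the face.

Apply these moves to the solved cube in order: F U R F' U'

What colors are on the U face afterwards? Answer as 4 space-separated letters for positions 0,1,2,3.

After move 1 (F): F=GGGG U=WWOO R=WRWR D=RRYY L=OYOY
After move 2 (U): U=OWOW F=WRGG R=BBWR B=OYBB L=GGOY
After move 3 (R): R=WBRB U=OROG F=WRGY D=RBYO B=WYWB
After move 4 (F'): F=RYWG U=ORWR R=BBRB D=GYYO L=GGOO
After move 5 (U'): U=RROW F=GGWG R=RYRB B=BBWB L=WYOO
Query: U face = RROW

Answer: R R O W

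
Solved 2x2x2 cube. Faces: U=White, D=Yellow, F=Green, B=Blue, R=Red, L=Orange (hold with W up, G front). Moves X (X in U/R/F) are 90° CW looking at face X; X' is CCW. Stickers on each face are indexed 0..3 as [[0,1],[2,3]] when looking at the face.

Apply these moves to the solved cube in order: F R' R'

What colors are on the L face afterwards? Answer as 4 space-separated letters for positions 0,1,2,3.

After move 1 (F): F=GGGG U=WWOO R=WRWR D=RRYY L=OYOY
After move 2 (R'): R=RRWW U=WBOB F=GWGO D=RGYG B=YBRB
After move 3 (R'): R=RWRW U=WROY F=GBGB D=RWYO B=GBGB
Query: L face = OYOY

Answer: O Y O Y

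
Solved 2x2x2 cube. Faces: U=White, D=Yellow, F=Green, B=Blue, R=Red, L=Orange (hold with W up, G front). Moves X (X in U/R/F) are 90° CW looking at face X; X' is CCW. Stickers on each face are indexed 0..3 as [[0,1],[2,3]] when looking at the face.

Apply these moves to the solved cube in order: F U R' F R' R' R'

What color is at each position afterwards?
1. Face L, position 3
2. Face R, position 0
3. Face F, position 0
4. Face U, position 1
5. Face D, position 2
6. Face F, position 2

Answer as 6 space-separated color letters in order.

After move 1 (F): F=GGGG U=WWOO R=WRWR D=RRYY L=OYOY
After move 2 (U): U=OWOW F=WRGG R=BBWR B=OYBB L=GGOY
After move 3 (R'): R=BRBW U=OBOO F=WWGW D=RRYG B=YYRB
After move 4 (F): F=GWWW U=OBYG R=OROW D=BBYG L=GROR
After move 5 (R'): R=RWOO U=ORYY F=GBWG D=BWYW B=GYBB
After move 6 (R'): R=WORO U=OBYG F=GRWY D=BBYG B=WYWB
After move 7 (R'): R=OOWR U=OWYW F=GBWG D=BRYY B=GYBB
Query 1: L[3] = R
Query 2: R[0] = O
Query 3: F[0] = G
Query 4: U[1] = W
Query 5: D[2] = Y
Query 6: F[2] = W

Answer: R O G W Y W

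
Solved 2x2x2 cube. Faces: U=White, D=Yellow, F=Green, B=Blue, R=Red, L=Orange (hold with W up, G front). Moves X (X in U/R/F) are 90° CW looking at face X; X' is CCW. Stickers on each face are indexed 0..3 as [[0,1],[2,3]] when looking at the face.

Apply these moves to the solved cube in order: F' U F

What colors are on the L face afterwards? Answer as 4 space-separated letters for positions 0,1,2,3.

After move 1 (F'): F=GGGG U=WWRR R=YRYR D=OOYY L=OWOW
After move 2 (U): U=RWRW F=YRGG R=BBYR B=OWBB L=GGOW
After move 3 (F): F=GYGR U=RWWG R=RBWR D=YBYY L=GOOO
Query: L face = GOOO

Answer: G O O O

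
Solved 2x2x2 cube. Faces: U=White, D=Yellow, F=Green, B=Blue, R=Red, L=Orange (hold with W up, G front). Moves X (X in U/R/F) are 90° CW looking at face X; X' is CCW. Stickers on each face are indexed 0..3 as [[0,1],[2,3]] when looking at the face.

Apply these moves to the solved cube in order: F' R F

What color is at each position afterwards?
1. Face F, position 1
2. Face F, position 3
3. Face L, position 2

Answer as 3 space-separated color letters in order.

Answer: G O O

Derivation:
After move 1 (F'): F=GGGG U=WWRR R=YRYR D=OOYY L=OWOW
After move 2 (R): R=YYRR U=WGRG F=GOGY D=OBYB B=RBWB
After move 3 (F): F=GGYO U=WGWW R=RYGR D=RYYB L=OOOB
Query 1: F[1] = G
Query 2: F[3] = O
Query 3: L[2] = O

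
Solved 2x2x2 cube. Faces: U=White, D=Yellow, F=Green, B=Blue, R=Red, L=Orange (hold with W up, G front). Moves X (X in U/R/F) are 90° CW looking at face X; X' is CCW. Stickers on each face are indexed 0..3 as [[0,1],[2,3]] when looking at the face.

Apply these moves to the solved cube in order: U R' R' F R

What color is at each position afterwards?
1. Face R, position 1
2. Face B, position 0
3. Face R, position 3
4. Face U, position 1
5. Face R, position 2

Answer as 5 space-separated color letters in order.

Answer: W G R R B

Derivation:
After move 1 (U): U=WWWW F=RRGG R=BBRR B=OOBB L=GGOO
After move 2 (R'): R=BRBR U=WBWO F=RWGW D=YRYG B=YOYB
After move 3 (R'): R=RRBB U=WYWY F=RBGO D=YWYW B=GORB
After move 4 (F): F=GROB U=WYOG R=WRYB D=BRYW L=GYOW
After move 5 (R): R=YWBR U=WROB F=GROW D=BRYG B=GOYB
Query 1: R[1] = W
Query 2: B[0] = G
Query 3: R[3] = R
Query 4: U[1] = R
Query 5: R[2] = B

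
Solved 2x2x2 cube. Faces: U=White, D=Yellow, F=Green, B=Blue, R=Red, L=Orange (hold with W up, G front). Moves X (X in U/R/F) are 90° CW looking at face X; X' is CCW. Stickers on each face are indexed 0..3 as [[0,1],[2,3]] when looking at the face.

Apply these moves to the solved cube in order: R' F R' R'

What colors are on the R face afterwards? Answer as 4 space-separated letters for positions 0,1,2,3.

After move 1 (R'): R=RRRR U=WBWB F=GWGW D=YGYG B=YBYB
After move 2 (F): F=GGWW U=WBOO R=WRBR D=RRYG L=OYOG
After move 3 (R'): R=RRWB U=WYOY F=GBWO D=RGYW B=GBRB
After move 4 (R'): R=RBRW U=WROG F=GYWY D=RBYO B=WBGB
Query: R face = RBRW

Answer: R B R W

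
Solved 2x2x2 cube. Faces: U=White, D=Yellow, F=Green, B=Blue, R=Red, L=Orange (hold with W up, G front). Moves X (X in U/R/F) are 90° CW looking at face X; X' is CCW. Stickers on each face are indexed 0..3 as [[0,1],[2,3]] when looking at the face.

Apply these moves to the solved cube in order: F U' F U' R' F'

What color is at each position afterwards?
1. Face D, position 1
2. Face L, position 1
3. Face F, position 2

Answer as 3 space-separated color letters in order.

Answer: R W B

Derivation:
After move 1 (F): F=GGGG U=WWOO R=WRWR D=RRYY L=OYOY
After move 2 (U'): U=WOWO F=OYGG R=GGWR B=WRBB L=BBOY
After move 3 (F): F=GOGY U=WOYB R=WGOR D=WGYY L=BROR
After move 4 (U'): U=OBWY F=BRGY R=GOOR B=WGBB L=WROR
After move 5 (R'): R=ORGO U=OBWW F=BBGY D=WRYY B=YGGB
After move 6 (F'): F=BYBG U=OBOG R=RRWO D=RRYY L=WWOW
Query 1: D[1] = R
Query 2: L[1] = W
Query 3: F[2] = B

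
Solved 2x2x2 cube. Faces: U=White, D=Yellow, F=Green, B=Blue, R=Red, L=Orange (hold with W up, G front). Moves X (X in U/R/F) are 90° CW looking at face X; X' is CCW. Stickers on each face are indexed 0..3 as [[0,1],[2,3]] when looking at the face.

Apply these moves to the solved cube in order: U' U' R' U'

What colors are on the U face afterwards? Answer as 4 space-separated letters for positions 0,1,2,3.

After move 1 (U'): U=WWWW F=OOGG R=GGRR B=RRBB L=BBOO
After move 2 (U'): U=WWWW F=BBGG R=OORR B=GGBB L=RROO
After move 3 (R'): R=OROR U=WBWG F=BWGW D=YBYG B=YGYB
After move 4 (U'): U=BGWW F=RRGW R=BWOR B=ORYB L=YGOO
Query: U face = BGWW

Answer: B G W W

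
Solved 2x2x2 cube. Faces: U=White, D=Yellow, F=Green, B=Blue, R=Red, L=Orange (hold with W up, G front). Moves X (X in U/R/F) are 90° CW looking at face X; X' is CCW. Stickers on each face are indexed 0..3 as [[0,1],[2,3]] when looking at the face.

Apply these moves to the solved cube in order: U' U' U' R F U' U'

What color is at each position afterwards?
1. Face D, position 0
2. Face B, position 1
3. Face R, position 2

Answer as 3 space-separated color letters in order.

After move 1 (U'): U=WWWW F=OOGG R=GGRR B=RRBB L=BBOO
After move 2 (U'): U=WWWW F=BBGG R=OORR B=GGBB L=RROO
After move 3 (U'): U=WWWW F=RRGG R=BBRR B=OOBB L=GGOO
After move 4 (R): R=RBRB U=WRWG F=RYGY D=YBYO B=WOWB
After move 5 (F): F=GRYY U=WROG R=WBGB D=RRYO L=GYOB
After move 6 (U'): U=RGWO F=GYYY R=GRGB B=WBWB L=WOOB
After move 7 (U'): U=GORW F=WOYY R=GYGB B=GRWB L=WBOB
Query 1: D[0] = R
Query 2: B[1] = R
Query 3: R[2] = G

Answer: R R G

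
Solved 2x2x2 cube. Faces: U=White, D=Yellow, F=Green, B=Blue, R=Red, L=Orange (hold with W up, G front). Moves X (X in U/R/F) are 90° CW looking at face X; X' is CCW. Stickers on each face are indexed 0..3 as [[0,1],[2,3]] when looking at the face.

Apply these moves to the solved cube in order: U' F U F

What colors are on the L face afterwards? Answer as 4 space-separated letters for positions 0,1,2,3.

Answer: G R O G

Derivation:
After move 1 (U'): U=WWWW F=OOGG R=GGRR B=RRBB L=BBOO
After move 2 (F): F=GOGO U=WWOB R=WGWR D=RGYY L=BYOY
After move 3 (U): U=OWBW F=WGGO R=RRWR B=BYBB L=GOOY
After move 4 (F): F=GWOG U=OWYO R=BRWR D=WRYY L=GROG
Query: L face = GROG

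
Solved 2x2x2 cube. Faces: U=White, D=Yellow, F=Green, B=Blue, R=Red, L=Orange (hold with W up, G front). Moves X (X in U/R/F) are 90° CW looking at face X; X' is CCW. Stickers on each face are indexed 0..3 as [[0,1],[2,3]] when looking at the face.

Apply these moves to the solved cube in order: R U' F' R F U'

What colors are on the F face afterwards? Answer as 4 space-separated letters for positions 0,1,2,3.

Answer: W B B O

Derivation:
After move 1 (R): R=RRRR U=WGWG F=GYGY D=YBYB B=WBWB
After move 2 (U'): U=GGWW F=OOGY R=GYRR B=RRWB L=WBOO
After move 3 (F'): F=OYOG U=GGGR R=BYYR D=BOYB L=WWOW
After move 4 (R): R=YBRY U=GYGG F=OOOB D=BWYR B=RRGB
After move 5 (F): F=OOBO U=GYWW R=GBGY D=RYYR L=WBOW
After move 6 (U'): U=YWGW F=WBBO R=OOGY B=GBGB L=RROW
Query: F face = WBBO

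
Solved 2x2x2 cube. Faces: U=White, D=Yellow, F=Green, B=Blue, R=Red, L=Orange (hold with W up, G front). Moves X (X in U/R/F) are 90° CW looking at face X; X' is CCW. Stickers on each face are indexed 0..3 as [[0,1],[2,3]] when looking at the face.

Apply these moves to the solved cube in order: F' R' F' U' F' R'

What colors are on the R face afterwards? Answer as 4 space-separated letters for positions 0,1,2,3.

After move 1 (F'): F=GGGG U=WWRR R=YRYR D=OOYY L=OWOW
After move 2 (R'): R=RRYY U=WBRB F=GWGR D=OGYG B=YBOB
After move 3 (F'): F=WRGG U=WBRY R=GROY D=WWYG L=OBOR
After move 4 (U'): U=BYWR F=OBGG R=WROY B=GROB L=YBOR
After move 5 (F'): F=BGOG U=BYWO R=WRWY D=BRYG L=YROW
After move 6 (R'): R=RYWW U=BOWG F=BYOO D=BGYG B=GRRB
Query: R face = RYWW

Answer: R Y W W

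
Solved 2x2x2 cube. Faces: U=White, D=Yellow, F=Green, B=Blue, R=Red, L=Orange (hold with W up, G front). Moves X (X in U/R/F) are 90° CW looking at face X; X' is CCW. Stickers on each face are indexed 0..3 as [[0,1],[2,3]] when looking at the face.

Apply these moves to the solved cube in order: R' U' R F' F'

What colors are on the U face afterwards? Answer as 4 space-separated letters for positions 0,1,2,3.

Answer: B O Y Y

Derivation:
After move 1 (R'): R=RRRR U=WBWB F=GWGW D=YGYG B=YBYB
After move 2 (U'): U=BBWW F=OOGW R=GWRR B=RRYB L=YBOO
After move 3 (R): R=RGRW U=BOWW F=OGGG D=YYYR B=WRBB
After move 4 (F'): F=GGOG U=BORR R=YGYW D=BOYR L=YWOW
After move 5 (F'): F=GGGO U=BOYY R=OGBW D=WWYR L=YROR
Query: U face = BOYY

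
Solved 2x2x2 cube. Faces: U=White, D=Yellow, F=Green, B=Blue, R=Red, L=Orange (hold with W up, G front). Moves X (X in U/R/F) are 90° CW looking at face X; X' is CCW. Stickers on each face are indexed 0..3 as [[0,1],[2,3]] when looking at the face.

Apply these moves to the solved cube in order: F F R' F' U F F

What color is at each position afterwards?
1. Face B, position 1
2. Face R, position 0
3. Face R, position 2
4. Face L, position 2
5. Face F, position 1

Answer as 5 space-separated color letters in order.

Answer: B Y Y O G

Derivation:
After move 1 (F): F=GGGG U=WWOO R=WRWR D=RRYY L=OYOY
After move 2 (F): F=GGGG U=WWYY R=OROR D=WWYY L=OROR
After move 3 (R'): R=RROO U=WBYB F=GWGY D=WGYG B=YBWB
After move 4 (F'): F=WYGG U=WBRO R=GRWO D=RRYG L=OBOY
After move 5 (U): U=RWOB F=GRGG R=YBWO B=OBWB L=WYOY
After move 6 (F): F=GGGR U=RWYY R=OBBO D=WYYG L=WROR
After move 7 (F): F=GGRG U=RWRR R=YBYO D=BOYG L=WWOY
Query 1: B[1] = B
Query 2: R[0] = Y
Query 3: R[2] = Y
Query 4: L[2] = O
Query 5: F[1] = G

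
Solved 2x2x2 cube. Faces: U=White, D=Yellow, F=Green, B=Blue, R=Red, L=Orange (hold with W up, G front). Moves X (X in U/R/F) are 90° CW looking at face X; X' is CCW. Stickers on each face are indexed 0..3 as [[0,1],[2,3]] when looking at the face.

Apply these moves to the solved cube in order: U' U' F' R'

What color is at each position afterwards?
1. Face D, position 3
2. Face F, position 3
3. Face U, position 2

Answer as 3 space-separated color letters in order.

After move 1 (U'): U=WWWW F=OOGG R=GGRR B=RRBB L=BBOO
After move 2 (U'): U=WWWW F=BBGG R=OORR B=GGBB L=RROO
After move 3 (F'): F=BGBG U=WWOR R=YOYR D=ROYY L=RWOW
After move 4 (R'): R=ORYY U=WBOG F=BWBR D=RGYG B=YGOB
Query 1: D[3] = G
Query 2: F[3] = R
Query 3: U[2] = O

Answer: G R O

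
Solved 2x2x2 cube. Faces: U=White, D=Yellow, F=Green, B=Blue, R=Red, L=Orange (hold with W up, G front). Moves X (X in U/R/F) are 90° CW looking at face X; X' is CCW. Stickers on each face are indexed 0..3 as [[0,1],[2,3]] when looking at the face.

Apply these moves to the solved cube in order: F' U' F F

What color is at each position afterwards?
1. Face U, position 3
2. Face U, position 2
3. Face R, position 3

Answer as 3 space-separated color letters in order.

After move 1 (F'): F=GGGG U=WWRR R=YRYR D=OOYY L=OWOW
After move 2 (U'): U=WRWR F=OWGG R=GGYR B=YRBB L=BBOW
After move 3 (F): F=GOGW U=WRWB R=WGRR D=YGYY L=BOOO
After move 4 (F): F=GGWO U=WROO R=WGBR D=RWYY L=BYOG
Query 1: U[3] = O
Query 2: U[2] = O
Query 3: R[3] = R

Answer: O O R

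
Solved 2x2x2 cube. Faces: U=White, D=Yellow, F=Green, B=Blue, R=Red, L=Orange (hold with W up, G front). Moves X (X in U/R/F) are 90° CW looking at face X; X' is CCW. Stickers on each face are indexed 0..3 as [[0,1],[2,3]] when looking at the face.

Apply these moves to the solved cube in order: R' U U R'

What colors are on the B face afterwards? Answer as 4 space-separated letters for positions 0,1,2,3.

After move 1 (R'): R=RRRR U=WBWB F=GWGW D=YGYG B=YBYB
After move 2 (U): U=WWBB F=RRGW R=YBRR B=OOYB L=GWOO
After move 3 (U): U=BWBW F=YBGW R=OORR B=GWYB L=RROO
After move 4 (R'): R=OROR U=BYBG F=YWGW D=YBYW B=GWGB
Query: B face = GWGB

Answer: G W G B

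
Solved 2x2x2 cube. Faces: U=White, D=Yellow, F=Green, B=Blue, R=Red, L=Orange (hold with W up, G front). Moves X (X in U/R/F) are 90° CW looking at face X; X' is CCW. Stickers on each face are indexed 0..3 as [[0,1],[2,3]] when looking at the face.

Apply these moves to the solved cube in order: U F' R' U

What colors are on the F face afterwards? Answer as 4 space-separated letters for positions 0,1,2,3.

Answer: B R R R

Derivation:
After move 1 (U): U=WWWW F=RRGG R=BBRR B=OOBB L=GGOO
After move 2 (F'): F=RGRG U=WWBR R=YBYR D=GOYY L=GWOW
After move 3 (R'): R=BRYY U=WBBO F=RWRR D=GGYG B=YOOB
After move 4 (U): U=BWOB F=BRRR R=YOYY B=GWOB L=RWOW
Query: F face = BRRR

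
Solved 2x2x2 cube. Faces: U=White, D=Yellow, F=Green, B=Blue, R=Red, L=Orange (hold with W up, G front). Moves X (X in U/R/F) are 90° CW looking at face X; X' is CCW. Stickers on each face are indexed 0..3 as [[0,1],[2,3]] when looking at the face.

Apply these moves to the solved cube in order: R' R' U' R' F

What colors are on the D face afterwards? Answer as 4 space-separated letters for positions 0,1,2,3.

Answer: G B Y B

Derivation:
After move 1 (R'): R=RRRR U=WBWB F=GWGW D=YGYG B=YBYB
After move 2 (R'): R=RRRR U=WYWY F=GBGB D=YWYW B=GBGB
After move 3 (U'): U=YYWW F=OOGB R=GBRR B=RRGB L=GBOO
After move 4 (R'): R=BRGR U=YGWR F=OYGW D=YOYB B=WRWB
After move 5 (F): F=GOWY U=YGOB R=WRRR D=GBYB L=GYOO
Query: D face = GBYB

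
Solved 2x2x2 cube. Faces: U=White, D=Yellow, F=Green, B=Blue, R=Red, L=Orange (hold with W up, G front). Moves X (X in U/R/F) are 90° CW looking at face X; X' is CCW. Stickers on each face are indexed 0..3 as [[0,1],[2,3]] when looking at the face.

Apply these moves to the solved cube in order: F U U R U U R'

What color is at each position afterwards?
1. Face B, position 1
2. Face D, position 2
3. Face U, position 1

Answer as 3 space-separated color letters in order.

After move 1 (F): F=GGGG U=WWOO R=WRWR D=RRYY L=OYOY
After move 2 (U): U=OWOW F=WRGG R=BBWR B=OYBB L=GGOY
After move 3 (U): U=OOWW F=BBGG R=OYWR B=GGBB L=WROY
After move 4 (R): R=WORY U=OBWG F=BRGY D=RBYG B=WGOB
After move 5 (U): U=WOGB F=WOGY R=WGRY B=WROB L=BROY
After move 6 (U): U=GWBO F=WGGY R=WRRY B=BROB L=WOOY
After move 7 (R'): R=RYWR U=GOBB F=WWGO D=RGYY B=GRBB
Query 1: B[1] = R
Query 2: D[2] = Y
Query 3: U[1] = O

Answer: R Y O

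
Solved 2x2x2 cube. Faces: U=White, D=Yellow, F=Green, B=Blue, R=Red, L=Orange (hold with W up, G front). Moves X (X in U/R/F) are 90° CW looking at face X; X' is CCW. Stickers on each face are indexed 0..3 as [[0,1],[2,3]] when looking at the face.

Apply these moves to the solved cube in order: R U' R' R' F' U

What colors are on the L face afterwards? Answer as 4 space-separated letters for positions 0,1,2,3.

After move 1 (R): R=RRRR U=WGWG F=GYGY D=YBYB B=WBWB
After move 2 (U'): U=GGWW F=OOGY R=GYRR B=RRWB L=WBOO
After move 3 (R'): R=YRGR U=GWWR F=OGGW D=YOYY B=BRBB
After move 4 (R'): R=RRYG U=GBWB F=OWGR D=YGYW B=YROB
After move 5 (F'): F=WROG U=GBRY R=GRYG D=BOYW L=WBOW
After move 6 (U): U=RGYB F=GROG R=YRYG B=WBOB L=WROW
Query: L face = WROW

Answer: W R O W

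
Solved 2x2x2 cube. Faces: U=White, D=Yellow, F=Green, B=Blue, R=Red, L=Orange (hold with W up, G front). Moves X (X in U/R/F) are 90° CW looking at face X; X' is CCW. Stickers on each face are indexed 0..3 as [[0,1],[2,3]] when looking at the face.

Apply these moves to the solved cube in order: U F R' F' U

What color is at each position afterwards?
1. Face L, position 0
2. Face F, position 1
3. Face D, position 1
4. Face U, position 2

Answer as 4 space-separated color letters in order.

Answer: W R Y W

Derivation:
After move 1 (U): U=WWWW F=RRGG R=BBRR B=OOBB L=GGOO
After move 2 (F): F=GRGR U=WWOG R=WBWR D=RBYY L=GYOY
After move 3 (R'): R=BRWW U=WBOO F=GWGG D=RRYR B=YOBB
After move 4 (F'): F=WGGG U=WBBW R=RRRW D=YYYR L=GOOO
After move 5 (U): U=BWWB F=RRGG R=YORW B=GOBB L=WGOO
Query 1: L[0] = W
Query 2: F[1] = R
Query 3: D[1] = Y
Query 4: U[2] = W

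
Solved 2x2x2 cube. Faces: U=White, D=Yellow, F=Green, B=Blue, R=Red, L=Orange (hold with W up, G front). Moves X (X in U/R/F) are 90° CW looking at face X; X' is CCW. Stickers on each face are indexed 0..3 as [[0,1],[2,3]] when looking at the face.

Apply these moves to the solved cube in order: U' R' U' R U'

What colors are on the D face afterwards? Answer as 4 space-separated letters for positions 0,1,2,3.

Answer: Y Y Y G

Derivation:
After move 1 (U'): U=WWWW F=OOGG R=GGRR B=RRBB L=BBOO
After move 2 (R'): R=GRGR U=WBWR F=OWGW D=YOYG B=YRYB
After move 3 (U'): U=BRWW F=BBGW R=OWGR B=GRYB L=YROO
After move 4 (R): R=GORW U=BBWW F=BOGG D=YYYG B=WRRB
After move 5 (U'): U=BWBW F=YRGG R=BORW B=GORB L=WROO
Query: D face = YYYG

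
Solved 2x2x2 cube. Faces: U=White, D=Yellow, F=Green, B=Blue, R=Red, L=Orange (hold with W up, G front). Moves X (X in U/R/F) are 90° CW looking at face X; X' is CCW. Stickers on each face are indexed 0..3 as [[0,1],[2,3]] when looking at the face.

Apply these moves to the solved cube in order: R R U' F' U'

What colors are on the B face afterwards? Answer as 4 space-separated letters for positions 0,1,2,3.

After move 1 (R): R=RRRR U=WGWG F=GYGY D=YBYB B=WBWB
After move 2 (R): R=RRRR U=WYWY F=GBGB D=YWYW B=GBGB
After move 3 (U'): U=YYWW F=OOGB R=GBRR B=RRGB L=GBOO
After move 4 (F'): F=OBOG U=YYGR R=WBYR D=BOYW L=GWOW
After move 5 (U'): U=YRYG F=GWOG R=OBYR B=WBGB L=RROW
Query: B face = WBGB

Answer: W B G B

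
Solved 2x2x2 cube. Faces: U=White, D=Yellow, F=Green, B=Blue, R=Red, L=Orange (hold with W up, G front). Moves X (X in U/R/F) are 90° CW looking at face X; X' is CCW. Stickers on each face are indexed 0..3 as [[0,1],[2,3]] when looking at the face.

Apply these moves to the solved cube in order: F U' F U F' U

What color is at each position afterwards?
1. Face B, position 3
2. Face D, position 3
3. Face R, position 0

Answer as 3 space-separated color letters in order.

After move 1 (F): F=GGGG U=WWOO R=WRWR D=RRYY L=OYOY
After move 2 (U'): U=WOWO F=OYGG R=GGWR B=WRBB L=BBOY
After move 3 (F): F=GOGY U=WOYB R=WGOR D=WGYY L=BROR
After move 4 (U): U=YWBO F=WGGY R=WROR B=BRBB L=GOOR
After move 5 (F'): F=GYWG U=YWWO R=GRWR D=ORYY L=GOOB
After move 6 (U): U=WYOW F=GRWG R=BRWR B=GOBB L=GYOB
Query 1: B[3] = B
Query 2: D[3] = Y
Query 3: R[0] = B

Answer: B Y B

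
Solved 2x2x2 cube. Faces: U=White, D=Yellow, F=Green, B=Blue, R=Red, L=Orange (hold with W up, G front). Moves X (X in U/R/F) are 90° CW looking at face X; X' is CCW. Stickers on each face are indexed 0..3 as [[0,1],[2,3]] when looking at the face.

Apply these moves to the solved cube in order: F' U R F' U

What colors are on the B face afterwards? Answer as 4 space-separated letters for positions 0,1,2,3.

After move 1 (F'): F=GGGG U=WWRR R=YRYR D=OOYY L=OWOW
After move 2 (U): U=RWRW F=YRGG R=BBYR B=OWBB L=GGOW
After move 3 (R): R=YBRB U=RRRG F=YOGY D=OBYO B=WWWB
After move 4 (F'): F=OYYG U=RRYR R=BBOB D=GWYO L=GGOR
After move 5 (U): U=YRRR F=BBYG R=WWOB B=GGWB L=OYOR
Query: B face = GGWB

Answer: G G W B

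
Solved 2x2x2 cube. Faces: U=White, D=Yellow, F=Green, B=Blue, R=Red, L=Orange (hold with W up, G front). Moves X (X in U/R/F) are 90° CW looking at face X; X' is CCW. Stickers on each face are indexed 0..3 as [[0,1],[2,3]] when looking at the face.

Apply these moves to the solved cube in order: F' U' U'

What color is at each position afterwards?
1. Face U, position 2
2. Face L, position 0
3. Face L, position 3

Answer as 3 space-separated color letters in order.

Answer: W Y W

Derivation:
After move 1 (F'): F=GGGG U=WWRR R=YRYR D=OOYY L=OWOW
After move 2 (U'): U=WRWR F=OWGG R=GGYR B=YRBB L=BBOW
After move 3 (U'): U=RRWW F=BBGG R=OWYR B=GGBB L=YROW
Query 1: U[2] = W
Query 2: L[0] = Y
Query 3: L[3] = W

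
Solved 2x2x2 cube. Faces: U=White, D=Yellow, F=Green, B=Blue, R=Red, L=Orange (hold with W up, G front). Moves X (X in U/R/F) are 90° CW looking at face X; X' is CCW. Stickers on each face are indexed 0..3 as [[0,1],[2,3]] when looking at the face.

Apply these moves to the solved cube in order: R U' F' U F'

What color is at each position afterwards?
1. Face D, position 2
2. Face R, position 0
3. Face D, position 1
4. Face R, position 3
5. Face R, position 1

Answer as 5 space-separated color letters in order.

Answer: Y O W R R

Derivation:
After move 1 (R): R=RRRR U=WGWG F=GYGY D=YBYB B=WBWB
After move 2 (U'): U=GGWW F=OOGY R=GYRR B=RRWB L=WBOO
After move 3 (F'): F=OYOG U=GGGR R=BYYR D=BOYB L=WWOW
After move 4 (U): U=GGRG F=BYOG R=RRYR B=WWWB L=OYOW
After move 5 (F'): F=YGBO U=GGRY R=ORBR D=YWYB L=OGOR
Query 1: D[2] = Y
Query 2: R[0] = O
Query 3: D[1] = W
Query 4: R[3] = R
Query 5: R[1] = R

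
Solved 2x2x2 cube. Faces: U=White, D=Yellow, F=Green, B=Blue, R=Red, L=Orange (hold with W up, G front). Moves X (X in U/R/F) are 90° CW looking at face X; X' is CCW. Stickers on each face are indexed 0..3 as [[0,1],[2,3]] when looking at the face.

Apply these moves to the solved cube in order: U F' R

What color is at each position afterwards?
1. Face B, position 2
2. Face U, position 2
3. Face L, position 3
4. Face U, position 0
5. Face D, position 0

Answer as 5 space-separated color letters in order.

After move 1 (U): U=WWWW F=RRGG R=BBRR B=OOBB L=GGOO
After move 2 (F'): F=RGRG U=WWBR R=YBYR D=GOYY L=GWOW
After move 3 (R): R=YYRB U=WGBG F=RORY D=GBYO B=ROWB
Query 1: B[2] = W
Query 2: U[2] = B
Query 3: L[3] = W
Query 4: U[0] = W
Query 5: D[0] = G

Answer: W B W W G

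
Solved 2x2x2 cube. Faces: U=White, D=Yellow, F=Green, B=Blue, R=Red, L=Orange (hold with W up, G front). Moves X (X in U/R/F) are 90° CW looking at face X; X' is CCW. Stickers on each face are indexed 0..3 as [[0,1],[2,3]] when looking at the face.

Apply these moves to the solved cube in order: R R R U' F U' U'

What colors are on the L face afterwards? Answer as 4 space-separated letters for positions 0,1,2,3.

Answer: W W O G

Derivation:
After move 1 (R): R=RRRR U=WGWG F=GYGY D=YBYB B=WBWB
After move 2 (R): R=RRRR U=WYWY F=GBGB D=YWYW B=GBGB
After move 3 (R): R=RRRR U=WBWB F=GWGW D=YGYG B=YBYB
After move 4 (U'): U=BBWW F=OOGW R=GWRR B=RRYB L=YBOO
After move 5 (F): F=GOWO U=BBOB R=WWWR D=RGYG L=YYOG
After move 6 (U'): U=BBBO F=YYWO R=GOWR B=WWYB L=RROG
After move 7 (U'): U=BOBB F=RRWO R=YYWR B=GOYB L=WWOG
Query: L face = WWOG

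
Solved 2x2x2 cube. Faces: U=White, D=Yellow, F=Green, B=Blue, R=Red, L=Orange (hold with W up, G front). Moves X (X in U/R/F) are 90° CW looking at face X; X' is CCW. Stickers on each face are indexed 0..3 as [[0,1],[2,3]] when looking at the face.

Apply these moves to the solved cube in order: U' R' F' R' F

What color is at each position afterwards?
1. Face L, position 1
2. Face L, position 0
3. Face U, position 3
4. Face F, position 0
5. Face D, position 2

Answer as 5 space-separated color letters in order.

Answer: B B R O Y

Derivation:
After move 1 (U'): U=WWWW F=OOGG R=GGRR B=RRBB L=BBOO
After move 2 (R'): R=GRGR U=WBWR F=OWGW D=YOYG B=YRYB
After move 3 (F'): F=WWOG U=WBGG R=ORYR D=BOYG L=BROW
After move 4 (R'): R=RROY U=WYGY F=WBOG D=BWYG B=GROB
After move 5 (F): F=OWGB U=WYWR R=GRYY D=ORYG L=BBOW
Query 1: L[1] = B
Query 2: L[0] = B
Query 3: U[3] = R
Query 4: F[0] = O
Query 5: D[2] = Y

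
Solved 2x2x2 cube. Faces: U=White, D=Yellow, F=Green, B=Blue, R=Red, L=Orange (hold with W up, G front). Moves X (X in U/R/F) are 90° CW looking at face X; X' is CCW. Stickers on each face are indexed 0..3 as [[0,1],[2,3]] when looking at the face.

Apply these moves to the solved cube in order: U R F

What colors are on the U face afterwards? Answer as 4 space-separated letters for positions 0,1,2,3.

Answer: W R O G

Derivation:
After move 1 (U): U=WWWW F=RRGG R=BBRR B=OOBB L=GGOO
After move 2 (R): R=RBRB U=WRWG F=RYGY D=YBYO B=WOWB
After move 3 (F): F=GRYY U=WROG R=WBGB D=RRYO L=GYOB
Query: U face = WROG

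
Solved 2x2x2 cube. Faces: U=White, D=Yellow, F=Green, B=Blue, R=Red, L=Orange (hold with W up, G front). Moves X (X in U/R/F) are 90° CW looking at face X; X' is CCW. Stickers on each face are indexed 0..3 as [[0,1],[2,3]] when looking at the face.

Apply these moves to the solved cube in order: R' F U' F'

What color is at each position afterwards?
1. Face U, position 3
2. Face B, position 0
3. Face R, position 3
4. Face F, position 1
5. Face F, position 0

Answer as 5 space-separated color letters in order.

Answer: B W R W Y

Derivation:
After move 1 (R'): R=RRRR U=WBWB F=GWGW D=YGYG B=YBYB
After move 2 (F): F=GGWW U=WBOO R=WRBR D=RRYG L=OYOG
After move 3 (U'): U=BOWO F=OYWW R=GGBR B=WRYB L=YBOG
After move 4 (F'): F=YWOW U=BOGB R=RGRR D=BGYG L=YOOW
Query 1: U[3] = B
Query 2: B[0] = W
Query 3: R[3] = R
Query 4: F[1] = W
Query 5: F[0] = Y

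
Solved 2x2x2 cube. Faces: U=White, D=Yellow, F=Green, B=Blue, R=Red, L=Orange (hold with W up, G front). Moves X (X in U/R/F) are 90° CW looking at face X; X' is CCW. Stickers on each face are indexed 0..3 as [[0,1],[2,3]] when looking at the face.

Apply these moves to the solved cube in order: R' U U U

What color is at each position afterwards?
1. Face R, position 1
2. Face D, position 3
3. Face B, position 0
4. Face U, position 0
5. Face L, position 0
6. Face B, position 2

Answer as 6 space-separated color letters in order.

Answer: W G R B Y Y

Derivation:
After move 1 (R'): R=RRRR U=WBWB F=GWGW D=YGYG B=YBYB
After move 2 (U): U=WWBB F=RRGW R=YBRR B=OOYB L=GWOO
After move 3 (U): U=BWBW F=YBGW R=OORR B=GWYB L=RROO
After move 4 (U): U=BBWW F=OOGW R=GWRR B=RRYB L=YBOO
Query 1: R[1] = W
Query 2: D[3] = G
Query 3: B[0] = R
Query 4: U[0] = B
Query 5: L[0] = Y
Query 6: B[2] = Y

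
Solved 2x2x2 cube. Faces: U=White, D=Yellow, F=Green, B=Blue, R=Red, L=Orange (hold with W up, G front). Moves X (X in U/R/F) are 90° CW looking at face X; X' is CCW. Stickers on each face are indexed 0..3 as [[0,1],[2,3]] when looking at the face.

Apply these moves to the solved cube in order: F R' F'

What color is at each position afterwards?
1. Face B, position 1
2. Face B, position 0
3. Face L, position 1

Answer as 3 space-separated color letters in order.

After move 1 (F): F=GGGG U=WWOO R=WRWR D=RRYY L=OYOY
After move 2 (R'): R=RRWW U=WBOB F=GWGO D=RGYG B=YBRB
After move 3 (F'): F=WOGG U=WBRW R=GRRW D=YYYG L=OBOO
Query 1: B[1] = B
Query 2: B[0] = Y
Query 3: L[1] = B

Answer: B Y B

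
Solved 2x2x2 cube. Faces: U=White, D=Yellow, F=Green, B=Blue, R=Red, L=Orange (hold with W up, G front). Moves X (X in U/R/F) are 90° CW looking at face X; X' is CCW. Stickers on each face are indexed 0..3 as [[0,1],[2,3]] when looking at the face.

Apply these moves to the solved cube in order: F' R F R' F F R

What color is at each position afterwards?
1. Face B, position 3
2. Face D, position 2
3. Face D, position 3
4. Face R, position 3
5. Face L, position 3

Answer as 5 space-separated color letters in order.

Answer: B Y B R Y

Derivation:
After move 1 (F'): F=GGGG U=WWRR R=YRYR D=OOYY L=OWOW
After move 2 (R): R=YYRR U=WGRG F=GOGY D=OBYB B=RBWB
After move 3 (F): F=GGYO U=WGWW R=RYGR D=RYYB L=OOOB
After move 4 (R'): R=YRRG U=WWWR F=GGYW D=RGYO B=BBYB
After move 5 (F): F=YGWG U=WWBO R=WRRG D=RYYO L=OROG
After move 6 (F): F=WYGG U=WWGR R=BROG D=RWYO L=OROY
After move 7 (R): R=OBGR U=WYGG F=WWGO D=RYYB B=RBWB
Query 1: B[3] = B
Query 2: D[2] = Y
Query 3: D[3] = B
Query 4: R[3] = R
Query 5: L[3] = Y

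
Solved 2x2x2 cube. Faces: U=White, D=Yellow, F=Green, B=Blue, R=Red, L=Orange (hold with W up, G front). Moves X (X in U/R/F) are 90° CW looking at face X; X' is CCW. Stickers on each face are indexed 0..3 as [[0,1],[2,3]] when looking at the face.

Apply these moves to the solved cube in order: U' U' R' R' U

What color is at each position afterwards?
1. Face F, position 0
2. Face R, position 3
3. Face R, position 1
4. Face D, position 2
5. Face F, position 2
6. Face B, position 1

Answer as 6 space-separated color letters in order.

Answer: R O G Y G R

Derivation:
After move 1 (U'): U=WWWW F=OOGG R=GGRR B=RRBB L=BBOO
After move 2 (U'): U=WWWW F=BBGG R=OORR B=GGBB L=RROO
After move 3 (R'): R=OROR U=WBWG F=BWGW D=YBYG B=YGYB
After move 4 (R'): R=RROO U=WYWY F=BBGG D=YWYW B=GGBB
After move 5 (U): U=WWYY F=RRGG R=GGOO B=RRBB L=BBOO
Query 1: F[0] = R
Query 2: R[3] = O
Query 3: R[1] = G
Query 4: D[2] = Y
Query 5: F[2] = G
Query 6: B[1] = R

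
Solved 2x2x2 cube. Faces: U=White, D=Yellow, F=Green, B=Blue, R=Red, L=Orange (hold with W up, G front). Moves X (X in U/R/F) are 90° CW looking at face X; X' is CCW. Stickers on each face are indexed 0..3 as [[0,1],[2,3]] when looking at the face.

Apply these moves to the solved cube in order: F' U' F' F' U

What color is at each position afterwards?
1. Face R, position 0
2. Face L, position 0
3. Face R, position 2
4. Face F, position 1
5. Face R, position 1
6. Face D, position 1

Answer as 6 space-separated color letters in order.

After move 1 (F'): F=GGGG U=WWRR R=YRYR D=OOYY L=OWOW
After move 2 (U'): U=WRWR F=OWGG R=GGYR B=YRBB L=BBOW
After move 3 (F'): F=WGOG U=WRGY R=OGOR D=BWYY L=BROW
After move 4 (F'): F=GGWO U=WROO R=WGBR D=RWYY L=BYOG
After move 5 (U): U=OWOR F=WGWO R=YRBR B=BYBB L=GGOG
Query 1: R[0] = Y
Query 2: L[0] = G
Query 3: R[2] = B
Query 4: F[1] = G
Query 5: R[1] = R
Query 6: D[1] = W

Answer: Y G B G R W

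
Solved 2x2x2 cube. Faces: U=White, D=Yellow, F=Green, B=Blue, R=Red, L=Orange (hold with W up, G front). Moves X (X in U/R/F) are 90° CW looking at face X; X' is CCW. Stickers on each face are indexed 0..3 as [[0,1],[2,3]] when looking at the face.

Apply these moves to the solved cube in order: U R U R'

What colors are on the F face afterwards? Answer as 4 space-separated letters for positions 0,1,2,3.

After move 1 (U): U=WWWW F=RRGG R=BBRR B=OOBB L=GGOO
After move 2 (R): R=RBRB U=WRWG F=RYGY D=YBYO B=WOWB
After move 3 (U): U=WWGR F=RBGY R=WORB B=GGWB L=RYOO
After move 4 (R'): R=OBWR U=WWGG F=RWGR D=YBYY B=OGBB
Query: F face = RWGR

Answer: R W G R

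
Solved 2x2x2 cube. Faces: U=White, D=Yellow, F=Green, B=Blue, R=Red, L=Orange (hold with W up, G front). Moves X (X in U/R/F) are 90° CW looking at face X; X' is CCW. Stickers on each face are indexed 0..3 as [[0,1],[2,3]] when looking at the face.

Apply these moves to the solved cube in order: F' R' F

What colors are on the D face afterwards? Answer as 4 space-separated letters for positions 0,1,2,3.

After move 1 (F'): F=GGGG U=WWRR R=YRYR D=OOYY L=OWOW
After move 2 (R'): R=RRYY U=WBRB F=GWGR D=OGYG B=YBOB
After move 3 (F): F=GGRW U=WBWW R=RRBY D=YRYG L=OOOG
Query: D face = YRYG

Answer: Y R Y G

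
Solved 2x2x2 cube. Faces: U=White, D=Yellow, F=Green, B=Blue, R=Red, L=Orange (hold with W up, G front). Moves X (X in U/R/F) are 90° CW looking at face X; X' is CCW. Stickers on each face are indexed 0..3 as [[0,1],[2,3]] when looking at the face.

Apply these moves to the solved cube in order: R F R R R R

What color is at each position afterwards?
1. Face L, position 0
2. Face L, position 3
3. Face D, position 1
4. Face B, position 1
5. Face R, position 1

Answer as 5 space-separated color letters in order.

Answer: O B R B R

Derivation:
After move 1 (R): R=RRRR U=WGWG F=GYGY D=YBYB B=WBWB
After move 2 (F): F=GGYY U=WGOO R=WRGR D=RRYB L=OYOB
After move 3 (R): R=GWRR U=WGOY F=GRYB D=RWYW B=OBGB
After move 4 (R): R=RGRW U=WROB F=GWYW D=RGYO B=YBGB
After move 5 (R): R=RRWG U=WWOW F=GGYO D=RGYY B=BBRB
After move 6 (R): R=WRGR U=WGOO F=GGYY D=RRYB B=WBWB
Query 1: L[0] = O
Query 2: L[3] = B
Query 3: D[1] = R
Query 4: B[1] = B
Query 5: R[1] = R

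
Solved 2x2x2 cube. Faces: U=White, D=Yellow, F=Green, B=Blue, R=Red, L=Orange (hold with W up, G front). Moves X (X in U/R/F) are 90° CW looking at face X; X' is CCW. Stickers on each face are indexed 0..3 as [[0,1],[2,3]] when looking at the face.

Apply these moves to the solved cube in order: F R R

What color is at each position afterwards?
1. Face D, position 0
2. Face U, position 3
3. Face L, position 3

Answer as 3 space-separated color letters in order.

Answer: R Y Y

Derivation:
After move 1 (F): F=GGGG U=WWOO R=WRWR D=RRYY L=OYOY
After move 2 (R): R=WWRR U=WGOG F=GRGY D=RBYB B=OBWB
After move 3 (R): R=RWRW U=WROY F=GBGB D=RWYO B=GBGB
Query 1: D[0] = R
Query 2: U[3] = Y
Query 3: L[3] = Y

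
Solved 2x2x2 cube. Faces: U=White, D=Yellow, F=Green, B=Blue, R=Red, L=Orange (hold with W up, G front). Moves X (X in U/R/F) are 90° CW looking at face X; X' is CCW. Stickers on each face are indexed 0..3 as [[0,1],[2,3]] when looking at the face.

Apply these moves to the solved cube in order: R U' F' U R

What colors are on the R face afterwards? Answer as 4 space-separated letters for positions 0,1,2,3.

Answer: Y R R R

Derivation:
After move 1 (R): R=RRRR U=WGWG F=GYGY D=YBYB B=WBWB
After move 2 (U'): U=GGWW F=OOGY R=GYRR B=RRWB L=WBOO
After move 3 (F'): F=OYOG U=GGGR R=BYYR D=BOYB L=WWOW
After move 4 (U): U=GGRG F=BYOG R=RRYR B=WWWB L=OYOW
After move 5 (R): R=YRRR U=GYRG F=BOOB D=BWYW B=GWGB
Query: R face = YRRR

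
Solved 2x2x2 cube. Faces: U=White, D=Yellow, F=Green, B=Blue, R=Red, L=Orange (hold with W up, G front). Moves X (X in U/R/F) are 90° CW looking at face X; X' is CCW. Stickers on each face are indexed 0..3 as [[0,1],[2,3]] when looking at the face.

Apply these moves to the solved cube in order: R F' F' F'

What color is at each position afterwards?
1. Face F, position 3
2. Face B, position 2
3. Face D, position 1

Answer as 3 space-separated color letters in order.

After move 1 (R): R=RRRR U=WGWG F=GYGY D=YBYB B=WBWB
After move 2 (F'): F=YYGG U=WGRR R=BRYR D=OOYB L=OGOW
After move 3 (F'): F=YGYG U=WGBY R=OROR D=GWYB L=OROR
After move 4 (F'): F=GGYY U=WGOO R=WRGR D=RRYB L=OYOB
Query 1: F[3] = Y
Query 2: B[2] = W
Query 3: D[1] = R

Answer: Y W R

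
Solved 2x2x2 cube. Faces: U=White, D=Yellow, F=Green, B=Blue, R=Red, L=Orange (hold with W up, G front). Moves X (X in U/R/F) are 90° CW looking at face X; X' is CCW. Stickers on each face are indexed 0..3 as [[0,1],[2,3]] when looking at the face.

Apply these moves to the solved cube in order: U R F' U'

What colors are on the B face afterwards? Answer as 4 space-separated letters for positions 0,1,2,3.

After move 1 (U): U=WWWW F=RRGG R=BBRR B=OOBB L=GGOO
After move 2 (R): R=RBRB U=WRWG F=RYGY D=YBYO B=WOWB
After move 3 (F'): F=YYRG U=WRRR R=BBYB D=GOYO L=GGOW
After move 4 (U'): U=RRWR F=GGRG R=YYYB B=BBWB L=WOOW
Query: B face = BBWB

Answer: B B W B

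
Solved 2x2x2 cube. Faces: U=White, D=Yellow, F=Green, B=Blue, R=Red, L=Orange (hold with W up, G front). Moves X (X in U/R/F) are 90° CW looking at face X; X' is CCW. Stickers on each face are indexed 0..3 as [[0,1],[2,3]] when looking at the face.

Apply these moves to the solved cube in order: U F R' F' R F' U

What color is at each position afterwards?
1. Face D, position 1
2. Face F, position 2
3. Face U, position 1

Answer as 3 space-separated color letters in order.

After move 1 (U): U=WWWW F=RRGG R=BBRR B=OOBB L=GGOO
After move 2 (F): F=GRGR U=WWOG R=WBWR D=RBYY L=GYOY
After move 3 (R'): R=BRWW U=WBOO F=GWGG D=RRYR B=YOBB
After move 4 (F'): F=WGGG U=WBBW R=RRRW D=YYYR L=GOOO
After move 5 (R): R=RRWR U=WGBG F=WYGR D=YBYY B=WOBB
After move 6 (F'): F=YRWG U=WGRW R=BRYR D=OOYY L=GGOB
After move 7 (U): U=RWWG F=BRWG R=WOYR B=GGBB L=YROB
Query 1: D[1] = O
Query 2: F[2] = W
Query 3: U[1] = W

Answer: O W W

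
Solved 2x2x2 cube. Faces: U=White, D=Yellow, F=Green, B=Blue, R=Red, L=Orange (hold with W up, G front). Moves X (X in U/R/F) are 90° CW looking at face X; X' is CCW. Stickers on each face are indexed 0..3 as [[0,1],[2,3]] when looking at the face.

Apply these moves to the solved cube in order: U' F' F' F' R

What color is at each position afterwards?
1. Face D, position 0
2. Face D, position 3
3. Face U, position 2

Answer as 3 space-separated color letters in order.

Answer: R R O

Derivation:
After move 1 (U'): U=WWWW F=OOGG R=GGRR B=RRBB L=BBOO
After move 2 (F'): F=OGOG U=WWGR R=YGYR D=BOYY L=BWOW
After move 3 (F'): F=GGOO U=WWYY R=OGBR D=WWYY L=BROG
After move 4 (F'): F=GOGO U=WWOB R=WGWR D=RGYY L=BYOY
After move 5 (R): R=WWRG U=WOOO F=GGGY D=RBYR B=BRWB
Query 1: D[0] = R
Query 2: D[3] = R
Query 3: U[2] = O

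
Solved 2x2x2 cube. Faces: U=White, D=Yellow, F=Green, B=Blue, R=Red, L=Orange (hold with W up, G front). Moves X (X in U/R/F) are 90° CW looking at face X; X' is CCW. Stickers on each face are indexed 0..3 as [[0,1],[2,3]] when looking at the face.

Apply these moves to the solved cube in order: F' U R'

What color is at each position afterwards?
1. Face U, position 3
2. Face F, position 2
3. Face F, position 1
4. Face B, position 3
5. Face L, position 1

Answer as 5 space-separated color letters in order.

After move 1 (F'): F=GGGG U=WWRR R=YRYR D=OOYY L=OWOW
After move 2 (U): U=RWRW F=YRGG R=BBYR B=OWBB L=GGOW
After move 3 (R'): R=BRBY U=RBRO F=YWGW D=ORYG B=YWOB
Query 1: U[3] = O
Query 2: F[2] = G
Query 3: F[1] = W
Query 4: B[3] = B
Query 5: L[1] = G

Answer: O G W B G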